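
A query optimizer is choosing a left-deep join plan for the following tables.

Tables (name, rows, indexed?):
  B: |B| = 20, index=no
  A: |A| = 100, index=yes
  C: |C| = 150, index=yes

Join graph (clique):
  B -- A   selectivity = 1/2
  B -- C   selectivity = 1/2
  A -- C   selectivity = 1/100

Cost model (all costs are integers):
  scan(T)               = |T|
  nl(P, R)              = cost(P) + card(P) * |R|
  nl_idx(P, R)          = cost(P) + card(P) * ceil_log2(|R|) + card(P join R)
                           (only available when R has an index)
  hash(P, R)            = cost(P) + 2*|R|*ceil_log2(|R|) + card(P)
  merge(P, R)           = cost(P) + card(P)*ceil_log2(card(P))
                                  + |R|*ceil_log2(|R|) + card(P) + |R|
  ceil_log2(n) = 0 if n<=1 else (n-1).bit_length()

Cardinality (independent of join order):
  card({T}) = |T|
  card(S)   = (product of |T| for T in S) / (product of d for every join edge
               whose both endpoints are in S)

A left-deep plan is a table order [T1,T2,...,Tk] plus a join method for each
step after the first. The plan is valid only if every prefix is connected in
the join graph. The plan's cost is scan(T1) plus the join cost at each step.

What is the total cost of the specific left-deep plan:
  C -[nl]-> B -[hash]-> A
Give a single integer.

step 1: scan C: cost=150, card=150
step 2: join B via nl
    card(P join B) = 150*20/(2) = 1500
    cost = 150 + 150*20 = 3150
step 3: join A via hash
    card(P join A) = 1500*100/(2*100) = 750
    cost = 3150 + 2*100*7 + 1500 = 6050

6050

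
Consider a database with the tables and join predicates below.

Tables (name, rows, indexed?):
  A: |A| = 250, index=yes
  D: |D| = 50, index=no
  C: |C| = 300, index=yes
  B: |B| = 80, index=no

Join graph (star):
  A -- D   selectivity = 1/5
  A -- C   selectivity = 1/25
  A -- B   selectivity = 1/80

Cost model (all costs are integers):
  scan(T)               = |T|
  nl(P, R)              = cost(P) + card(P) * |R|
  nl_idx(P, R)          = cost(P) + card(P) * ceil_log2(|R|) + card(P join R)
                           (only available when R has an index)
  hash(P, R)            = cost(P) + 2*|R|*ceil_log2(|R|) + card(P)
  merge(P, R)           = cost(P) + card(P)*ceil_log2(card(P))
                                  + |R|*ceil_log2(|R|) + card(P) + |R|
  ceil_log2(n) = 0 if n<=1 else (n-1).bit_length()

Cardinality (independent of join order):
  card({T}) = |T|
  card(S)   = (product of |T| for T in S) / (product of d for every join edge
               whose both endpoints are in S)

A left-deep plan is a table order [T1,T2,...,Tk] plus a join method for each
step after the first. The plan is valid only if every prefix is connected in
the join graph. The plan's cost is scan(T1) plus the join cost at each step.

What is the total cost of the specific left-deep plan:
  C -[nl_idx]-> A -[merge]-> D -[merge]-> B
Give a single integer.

step 1: scan C: cost=300, card=300
step 2: join A via nl_idx
    card(P join A) = 300*250/(25) = 3000
    cost = 300 + 300*8 + 3000 = 5700
step 3: join D via merge
    card(P join D) = 3000*50/(5) = 30000
    cost = 5700 + 3000*12 + 50*6 + 3000 + 50 = 45050
step 4: join B via merge
    card(P join B) = 30000*80/(80) = 30000
    cost = 45050 + 30000*15 + 80*7 + 30000 + 80 = 525690

525690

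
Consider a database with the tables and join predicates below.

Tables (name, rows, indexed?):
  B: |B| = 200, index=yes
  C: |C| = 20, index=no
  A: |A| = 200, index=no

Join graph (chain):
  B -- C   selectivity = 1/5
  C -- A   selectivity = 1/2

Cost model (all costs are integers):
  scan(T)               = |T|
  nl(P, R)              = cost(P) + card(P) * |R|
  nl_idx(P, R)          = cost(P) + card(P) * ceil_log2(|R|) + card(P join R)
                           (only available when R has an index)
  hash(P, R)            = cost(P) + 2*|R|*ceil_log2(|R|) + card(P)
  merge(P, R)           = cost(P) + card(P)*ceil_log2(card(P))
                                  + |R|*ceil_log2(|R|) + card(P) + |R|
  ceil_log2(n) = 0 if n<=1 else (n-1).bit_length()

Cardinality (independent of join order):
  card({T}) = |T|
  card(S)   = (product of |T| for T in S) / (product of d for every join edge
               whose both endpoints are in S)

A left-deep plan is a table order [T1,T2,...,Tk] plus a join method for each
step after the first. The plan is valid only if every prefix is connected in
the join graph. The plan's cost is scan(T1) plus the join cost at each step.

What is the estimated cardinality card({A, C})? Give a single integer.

2000

Tables in S: A(200), C(20)
Edges inside S: C-A(d=2)
numerator = 200 * 20 = 4000
denominator = 2 = 2
card(S) = 4000 / 2 = 2000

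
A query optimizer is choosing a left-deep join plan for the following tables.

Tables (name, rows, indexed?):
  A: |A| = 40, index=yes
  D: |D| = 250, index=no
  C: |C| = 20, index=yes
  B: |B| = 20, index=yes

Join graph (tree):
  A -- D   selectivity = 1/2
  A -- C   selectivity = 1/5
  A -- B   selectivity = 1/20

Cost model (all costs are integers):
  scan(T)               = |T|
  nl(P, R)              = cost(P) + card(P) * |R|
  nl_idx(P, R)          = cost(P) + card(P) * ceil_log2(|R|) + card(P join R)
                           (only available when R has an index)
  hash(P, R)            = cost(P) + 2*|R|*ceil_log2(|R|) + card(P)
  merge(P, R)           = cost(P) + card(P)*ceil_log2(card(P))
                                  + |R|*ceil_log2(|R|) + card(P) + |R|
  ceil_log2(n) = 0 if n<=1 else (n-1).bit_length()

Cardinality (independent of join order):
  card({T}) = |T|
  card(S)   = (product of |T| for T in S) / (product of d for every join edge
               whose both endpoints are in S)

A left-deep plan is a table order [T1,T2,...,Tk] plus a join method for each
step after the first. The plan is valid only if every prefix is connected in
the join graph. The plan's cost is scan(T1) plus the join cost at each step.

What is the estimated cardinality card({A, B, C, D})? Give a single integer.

Tables in S: A(40), B(20), C(20), D(250)
Edges inside S: A-D(d=2), A-C(d=5), A-B(d=20)
numerator = 40 * 20 * 20 * 250 = 4000000
denominator = 2 * 5 * 20 = 200
card(S) = 4000000 / 200 = 20000

20000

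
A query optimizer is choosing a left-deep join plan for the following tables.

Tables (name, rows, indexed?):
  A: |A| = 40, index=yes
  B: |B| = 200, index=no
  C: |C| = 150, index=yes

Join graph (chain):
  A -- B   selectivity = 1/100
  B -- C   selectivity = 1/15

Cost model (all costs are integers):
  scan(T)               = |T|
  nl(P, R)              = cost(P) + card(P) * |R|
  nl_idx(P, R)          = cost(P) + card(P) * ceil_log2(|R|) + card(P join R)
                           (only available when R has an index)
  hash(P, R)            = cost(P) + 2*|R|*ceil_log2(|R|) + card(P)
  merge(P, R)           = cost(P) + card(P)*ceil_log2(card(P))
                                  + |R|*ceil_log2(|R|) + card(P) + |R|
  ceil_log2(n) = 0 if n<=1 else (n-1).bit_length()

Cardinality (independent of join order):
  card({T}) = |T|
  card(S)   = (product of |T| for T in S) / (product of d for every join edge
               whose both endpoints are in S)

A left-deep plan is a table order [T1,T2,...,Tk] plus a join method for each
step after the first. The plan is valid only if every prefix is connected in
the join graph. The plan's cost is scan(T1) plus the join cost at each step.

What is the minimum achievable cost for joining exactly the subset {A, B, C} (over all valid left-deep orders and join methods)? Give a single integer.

Selinger DP over subsets of {A,B,C}:
  {A}: scan cost=40, card=40
  {B}: scan cost=200, card=200
  {C}: scan cost=150, card=150
  {AB}: card=80; try (A,hash)→880, (A,nl_idx)→1480, (B,merge)→2120, (A,merge)→2280, (B,hash)→3280, (B,nl)→8040 …(+1); best=880 via (A,hash)
  {BC}: card=2000; try (C,hash)→2800, (B,merge)→3300, (C,merge)→3350, (B,hash)→3500, (C,nl_idx)→3800, (B,nl)→30150 …(+1); best=2800 via (C,hash)
  {ABC}: card=800; try (C,nl_idx)→2320, (C,merge)→2870, (C,hash)→3360, (A,hash)→5280, (C,nl)→12880, (A,nl_idx)→15600 …(+2); best=2320 via (C,nl_idx)

2320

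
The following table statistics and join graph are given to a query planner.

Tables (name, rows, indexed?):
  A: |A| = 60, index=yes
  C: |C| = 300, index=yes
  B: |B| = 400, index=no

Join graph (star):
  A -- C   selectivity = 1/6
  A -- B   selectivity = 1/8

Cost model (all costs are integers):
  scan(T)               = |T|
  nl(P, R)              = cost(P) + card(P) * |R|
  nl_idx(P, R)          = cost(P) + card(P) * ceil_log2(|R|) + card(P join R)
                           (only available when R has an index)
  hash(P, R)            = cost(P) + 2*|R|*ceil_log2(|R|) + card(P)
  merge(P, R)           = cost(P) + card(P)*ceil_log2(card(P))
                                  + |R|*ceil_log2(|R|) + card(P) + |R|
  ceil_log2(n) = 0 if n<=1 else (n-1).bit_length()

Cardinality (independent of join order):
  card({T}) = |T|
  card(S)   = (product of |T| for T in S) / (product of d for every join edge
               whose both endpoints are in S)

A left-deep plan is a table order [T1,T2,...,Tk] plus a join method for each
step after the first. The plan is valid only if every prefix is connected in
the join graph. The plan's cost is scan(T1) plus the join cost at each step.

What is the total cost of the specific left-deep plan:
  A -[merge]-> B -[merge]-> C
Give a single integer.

46480

step 1: scan A: cost=60, card=60
step 2: join B via merge
    card(P join B) = 60*400/(8) = 3000
    cost = 60 + 60*6 + 400*9 + 60 + 400 = 4480
step 3: join C via merge
    card(P join C) = 3000*300/(6) = 150000
    cost = 4480 + 3000*12 + 300*9 + 3000 + 300 = 46480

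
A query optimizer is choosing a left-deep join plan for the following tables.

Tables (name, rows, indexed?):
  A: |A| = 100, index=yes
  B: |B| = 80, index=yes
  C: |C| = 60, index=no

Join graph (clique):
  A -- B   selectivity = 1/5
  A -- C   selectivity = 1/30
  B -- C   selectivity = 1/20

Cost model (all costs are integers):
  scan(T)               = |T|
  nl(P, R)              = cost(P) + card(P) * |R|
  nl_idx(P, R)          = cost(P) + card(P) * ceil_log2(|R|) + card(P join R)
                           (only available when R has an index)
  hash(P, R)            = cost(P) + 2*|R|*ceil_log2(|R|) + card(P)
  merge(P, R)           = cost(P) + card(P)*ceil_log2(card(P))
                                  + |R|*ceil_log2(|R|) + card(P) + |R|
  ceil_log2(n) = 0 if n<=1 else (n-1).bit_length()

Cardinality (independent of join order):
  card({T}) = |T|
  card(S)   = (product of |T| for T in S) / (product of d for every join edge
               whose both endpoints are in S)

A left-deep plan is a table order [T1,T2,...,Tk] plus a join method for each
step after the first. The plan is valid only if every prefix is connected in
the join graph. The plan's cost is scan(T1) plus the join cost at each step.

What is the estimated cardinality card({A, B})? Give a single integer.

Tables in S: A(100), B(80)
Edges inside S: A-B(d=5)
numerator = 100 * 80 = 8000
denominator = 5 = 5
card(S) = 8000 / 5 = 1600

1600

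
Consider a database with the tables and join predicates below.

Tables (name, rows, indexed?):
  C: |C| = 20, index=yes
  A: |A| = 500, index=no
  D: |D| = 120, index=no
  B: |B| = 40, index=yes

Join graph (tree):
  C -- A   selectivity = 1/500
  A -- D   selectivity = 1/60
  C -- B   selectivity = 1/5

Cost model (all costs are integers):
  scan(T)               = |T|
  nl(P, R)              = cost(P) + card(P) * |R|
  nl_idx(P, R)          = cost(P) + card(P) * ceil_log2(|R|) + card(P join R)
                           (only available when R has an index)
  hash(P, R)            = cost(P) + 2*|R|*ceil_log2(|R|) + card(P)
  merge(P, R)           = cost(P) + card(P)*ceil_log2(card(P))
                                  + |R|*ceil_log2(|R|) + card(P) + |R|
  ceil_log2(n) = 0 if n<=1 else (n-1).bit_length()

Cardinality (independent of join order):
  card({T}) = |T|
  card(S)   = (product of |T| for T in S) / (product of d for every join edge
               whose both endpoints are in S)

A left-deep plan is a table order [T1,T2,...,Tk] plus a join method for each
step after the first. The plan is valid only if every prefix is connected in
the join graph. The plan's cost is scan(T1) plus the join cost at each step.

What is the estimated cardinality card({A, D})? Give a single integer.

Tables in S: A(500), D(120)
Edges inside S: A-D(d=60)
numerator = 500 * 120 = 60000
denominator = 60 = 60
card(S) = 60000 / 60 = 1000

1000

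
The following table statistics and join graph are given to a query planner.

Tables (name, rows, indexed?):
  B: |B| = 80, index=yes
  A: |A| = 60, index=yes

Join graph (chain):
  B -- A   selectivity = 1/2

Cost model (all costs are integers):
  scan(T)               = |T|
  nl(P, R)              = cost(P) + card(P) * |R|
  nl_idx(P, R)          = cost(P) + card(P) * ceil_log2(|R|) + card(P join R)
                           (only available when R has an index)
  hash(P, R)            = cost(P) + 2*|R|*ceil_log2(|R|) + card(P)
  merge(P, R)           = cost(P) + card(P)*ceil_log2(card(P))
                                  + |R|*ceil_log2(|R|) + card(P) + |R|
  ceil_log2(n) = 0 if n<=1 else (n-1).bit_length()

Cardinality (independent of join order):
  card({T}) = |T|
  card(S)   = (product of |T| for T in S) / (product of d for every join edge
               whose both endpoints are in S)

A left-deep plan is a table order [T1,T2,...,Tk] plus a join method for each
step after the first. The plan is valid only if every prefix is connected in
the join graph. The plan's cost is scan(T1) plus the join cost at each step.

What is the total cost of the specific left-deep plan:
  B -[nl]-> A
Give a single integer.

4880

step 1: scan B: cost=80, card=80
step 2: join A via nl
    card(P join A) = 80*60/(2) = 2400
    cost = 80 + 80*60 = 4880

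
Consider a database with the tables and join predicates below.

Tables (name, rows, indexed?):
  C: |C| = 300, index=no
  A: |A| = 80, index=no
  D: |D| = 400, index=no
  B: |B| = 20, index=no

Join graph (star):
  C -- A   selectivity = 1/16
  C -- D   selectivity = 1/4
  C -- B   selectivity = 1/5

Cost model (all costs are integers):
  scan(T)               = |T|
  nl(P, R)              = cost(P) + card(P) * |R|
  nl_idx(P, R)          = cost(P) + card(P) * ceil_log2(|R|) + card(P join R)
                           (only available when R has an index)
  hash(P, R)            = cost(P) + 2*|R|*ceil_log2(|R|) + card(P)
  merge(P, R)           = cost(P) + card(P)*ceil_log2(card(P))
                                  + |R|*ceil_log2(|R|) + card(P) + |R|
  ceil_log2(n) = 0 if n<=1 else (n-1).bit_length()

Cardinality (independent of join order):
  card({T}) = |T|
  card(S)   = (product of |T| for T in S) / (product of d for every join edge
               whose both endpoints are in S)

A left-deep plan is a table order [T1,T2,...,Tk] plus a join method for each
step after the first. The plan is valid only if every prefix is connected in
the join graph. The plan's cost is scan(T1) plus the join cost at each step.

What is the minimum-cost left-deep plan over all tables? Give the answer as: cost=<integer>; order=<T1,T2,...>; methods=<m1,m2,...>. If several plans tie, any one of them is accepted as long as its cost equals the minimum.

cost=16320; order=C,B,A,D; methods=hash,hash,hash

Selinger DP (subsets sized 1..n):
  {C}: scan cost=300, card=300
  {A}: scan cost=80, card=80
  {D}: scan cost=400, card=400
  {B}: scan cost=20, card=20
  {AC}: card=1500; try (A,hash)→1720, (C,merge)→3720, (A,merge)→3940, (C,hash)→5560, (C,nl)→24080, (A,nl)→24300; best=1720 via (A,hash)
  {CD}: card=30000; try (C,hash)→6200, (D,merge)→7300, (C,merge)→7400, (D,hash)→7800, (D,nl)→120300, (C,nl)→120400; best=6200 via (C,hash)
  {BC}: card=1200; try (B,hash)→800, (C,merge)→3140, (B,merge)→3420, (C,hash)→5440, (C,nl)→6020, (B,nl)→6300; best=800 via (B,hash)
  {ACD}: card=150000; try (D,hash)→10420, (D,merge)→23720, (A,hash)→37320, (A,merge)→486840, (D,nl)→601720, (A,nl)→2406200; best=10420 via (D,hash)
  {ABC}: card=6000; try (A,hash)→3120, (B,hash)→3420, (A,merge)→15840, (B,merge)→19840, (B,nl)→31720, (A,nl)→96800; best=3120 via (A,hash)
  {BCD}: card=120000; try (D,hash)→9200, (D,merge)→19200, (B,hash)→36400, (D,nl)→480800, (B,merge)→486320, (B,nl)→606200; best=9200 via (D,hash)
  {ABCD}: card=600000; try (D,hash)→16320, (D,merge)→91120, (A,hash)→130320, (B,hash)→160620, (A,merge)→2169840, (D,nl)→2403120 …(+3); best=16320 via (D,hash)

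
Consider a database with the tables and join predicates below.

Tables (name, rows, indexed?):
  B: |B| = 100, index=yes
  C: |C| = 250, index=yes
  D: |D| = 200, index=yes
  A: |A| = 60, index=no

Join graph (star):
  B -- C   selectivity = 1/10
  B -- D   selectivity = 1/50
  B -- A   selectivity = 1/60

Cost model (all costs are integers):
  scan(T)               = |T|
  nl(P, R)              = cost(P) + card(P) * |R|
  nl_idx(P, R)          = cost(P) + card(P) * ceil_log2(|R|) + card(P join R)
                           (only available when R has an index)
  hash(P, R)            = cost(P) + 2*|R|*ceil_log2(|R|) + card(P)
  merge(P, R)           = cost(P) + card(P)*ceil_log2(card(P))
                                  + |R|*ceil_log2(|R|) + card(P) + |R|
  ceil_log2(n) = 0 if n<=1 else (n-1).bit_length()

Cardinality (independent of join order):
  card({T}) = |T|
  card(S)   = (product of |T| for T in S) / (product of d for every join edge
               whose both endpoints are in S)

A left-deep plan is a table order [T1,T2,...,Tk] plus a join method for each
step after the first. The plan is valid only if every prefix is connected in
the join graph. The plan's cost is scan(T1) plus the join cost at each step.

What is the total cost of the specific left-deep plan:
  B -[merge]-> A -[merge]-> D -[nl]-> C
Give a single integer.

103920

step 1: scan B: cost=100, card=100
step 2: join A via merge
    card(P join A) = 100*60/(60) = 100
    cost = 100 + 100*7 + 60*6 + 100 + 60 = 1320
step 3: join D via merge
    card(P join D) = 100*200/(50) = 400
    cost = 1320 + 100*7 + 200*8 + 100 + 200 = 3920
step 4: join C via nl
    card(P join C) = 400*250/(10) = 10000
    cost = 3920 + 400*250 = 103920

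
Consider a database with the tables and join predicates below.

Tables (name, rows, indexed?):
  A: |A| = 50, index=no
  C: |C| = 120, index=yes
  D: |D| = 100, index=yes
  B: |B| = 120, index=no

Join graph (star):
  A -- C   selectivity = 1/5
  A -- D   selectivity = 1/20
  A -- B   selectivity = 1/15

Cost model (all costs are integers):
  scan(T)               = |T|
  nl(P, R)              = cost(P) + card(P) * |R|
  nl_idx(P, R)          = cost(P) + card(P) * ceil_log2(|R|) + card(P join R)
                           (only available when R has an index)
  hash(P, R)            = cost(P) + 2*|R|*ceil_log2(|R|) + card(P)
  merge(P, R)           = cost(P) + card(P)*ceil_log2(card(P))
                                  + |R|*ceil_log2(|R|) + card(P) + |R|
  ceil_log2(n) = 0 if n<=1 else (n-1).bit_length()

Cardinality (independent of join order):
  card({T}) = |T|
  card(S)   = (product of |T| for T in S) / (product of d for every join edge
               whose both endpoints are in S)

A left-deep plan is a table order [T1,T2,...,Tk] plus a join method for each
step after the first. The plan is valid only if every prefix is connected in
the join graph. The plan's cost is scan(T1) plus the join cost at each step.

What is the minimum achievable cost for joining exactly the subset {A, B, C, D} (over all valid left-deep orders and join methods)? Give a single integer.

Selinger DP over subsets of {A,B,C,D}:
  {A}: scan cost=50, card=50
  {C}: scan cost=120, card=120
  {D}: scan cost=100, card=100
  {B}: scan cost=120, card=120
  {AC}: card=1200; try (A,hash)→840, (C,merge)→1360, (A,merge)→1430, (C,nl_idx)→1600, (C,hash)→1780, (C,nl)→6050 …(+1); best=840 via (A,hash)
  {AD}: card=250; try (D,nl_idx)→650, (A,hash)→800, (D,merge)→1200, (A,merge)→1250, (D,hash)→1500, (D,nl)→5050 …(+1); best=650 via (D,nl_idx)
  {AB}: card=400; try (A,hash)→840, (B,merge)→1360, (A,merge)→1430, (B,hash)→1780, (B,nl)→6050, (A,nl)→6120; best=840 via (A,hash)
  {ACD}: card=6000; try (C,hash)→2580, (D,hash)→3440, (C,merge)→3860, (C,nl_idx)→8400, (D,nl_idx)→15240, (D,merge)→16040 …(+2); best=2580 via (C,hash)
  {ABC}: card=9600; try (C,hash)→2920, (B,hash)→3720, (C,merge)→5800, (C,nl_idx)→13240, (B,merge)→16200, (C,nl)→48840 …(+1); best=2920 via (C,hash)
  {ABD}: card=2000; try (B,hash)→2580, (D,hash)→2640, (B,merge)→3860, (D,merge)→5640, (D,nl_idx)→5640, (B,nl)→30650 …(+1); best=2580 via (B,hash)
  {ABCD}: card=48000; try (C,hash)→6260, (B,hash)→10260, (D,hash)→13920, (C,merge)→27540, (C,nl_idx)→64580, (B,merge)→87540 …(+5); best=6260 via (C,hash)

6260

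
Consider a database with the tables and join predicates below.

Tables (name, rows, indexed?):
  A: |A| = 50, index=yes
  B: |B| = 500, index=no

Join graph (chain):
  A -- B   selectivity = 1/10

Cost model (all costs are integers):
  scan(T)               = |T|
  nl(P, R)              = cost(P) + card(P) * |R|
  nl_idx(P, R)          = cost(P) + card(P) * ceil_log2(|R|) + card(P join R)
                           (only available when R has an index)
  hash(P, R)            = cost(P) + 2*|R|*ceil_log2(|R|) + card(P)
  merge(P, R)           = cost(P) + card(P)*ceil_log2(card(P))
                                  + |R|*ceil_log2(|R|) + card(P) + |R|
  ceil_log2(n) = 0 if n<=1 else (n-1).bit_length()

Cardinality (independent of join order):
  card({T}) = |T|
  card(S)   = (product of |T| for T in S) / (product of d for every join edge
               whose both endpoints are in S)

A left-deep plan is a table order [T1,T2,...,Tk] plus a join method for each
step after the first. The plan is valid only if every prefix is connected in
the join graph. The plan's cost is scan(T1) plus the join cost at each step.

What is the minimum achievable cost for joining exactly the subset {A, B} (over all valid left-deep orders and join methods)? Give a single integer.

Selinger DP over subsets of {A,B}:
  {A}: scan cost=50, card=50
  {B}: scan cost=500, card=500
  {AB}: card=2500; try (A,hash)→1600, (B,merge)→5400, (A,merge)→5850, (A,nl_idx)→6000, (B,hash)→9100, (B,nl)→25050 …(+1); best=1600 via (A,hash)

1600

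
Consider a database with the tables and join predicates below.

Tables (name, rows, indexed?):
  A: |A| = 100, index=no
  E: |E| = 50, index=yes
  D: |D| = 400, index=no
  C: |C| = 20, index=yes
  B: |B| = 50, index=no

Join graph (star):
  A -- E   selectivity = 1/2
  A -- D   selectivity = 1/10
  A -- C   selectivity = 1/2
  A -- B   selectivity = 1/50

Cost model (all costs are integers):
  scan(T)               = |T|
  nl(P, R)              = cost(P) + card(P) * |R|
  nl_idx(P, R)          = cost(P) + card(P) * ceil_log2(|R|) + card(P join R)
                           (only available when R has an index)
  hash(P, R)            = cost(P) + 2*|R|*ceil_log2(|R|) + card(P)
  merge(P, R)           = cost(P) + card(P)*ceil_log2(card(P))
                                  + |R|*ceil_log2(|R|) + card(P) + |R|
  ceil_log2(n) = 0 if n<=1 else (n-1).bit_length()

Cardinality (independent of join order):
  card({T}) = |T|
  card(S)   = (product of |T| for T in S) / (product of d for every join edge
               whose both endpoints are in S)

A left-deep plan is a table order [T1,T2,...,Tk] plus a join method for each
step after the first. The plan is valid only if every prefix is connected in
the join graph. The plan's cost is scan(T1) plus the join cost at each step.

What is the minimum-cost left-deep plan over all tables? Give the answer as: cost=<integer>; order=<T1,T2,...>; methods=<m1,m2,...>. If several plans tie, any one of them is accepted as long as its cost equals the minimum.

cost=34900; order=A,B,C,E,D; methods=hash,hash,hash,hash

Selinger DP (subsets sized 1..n):
  {A}: scan cost=100, card=100
  {E}: scan cost=50, card=50
  {D}: scan cost=400, card=400
  {C}: scan cost=20, card=20
  {B}: scan cost=50, card=50
  {AE}: card=2500; try (E,hash)→800, (A,merge)→1200, (E,merge)→1250, (A,hash)→1500, (E,nl_idx)→3200, (A,nl)→5050 …(+1); best=800 via (E,hash)
  {AD}: card=4000; try (A,hash)→2200, (D,merge)→4900, (A,merge)→5200, (D,hash)→7400, (D,nl)→40100, (A,nl)→40400; best=2200 via (A,hash)
  {AC}: card=1000; try (C,hash)→400, (A,merge)→940, (C,merge)→1020, (A,hash)→1440, (C,nl_idx)→1600, (A,nl)→2020 …(+1); best=400 via (C,hash)
  {AB}: card=100; try (B,hash)→800, (A,merge)→1200, (B,merge)→1250, (A,hash)→1500, (A,nl)→5050, (B,nl)→5100; best=800 via (B,hash)
  {ADE}: card=100000; try (E,hash)→6800, (D,hash)→10500, (D,merge)→37300, (E,merge)→54550, (E,nl_idx)→126200, (E,nl)→202200 …(+1); best=6800 via (E,hash)
  {ACE}: card=25000; try (E,hash)→2000, (C,hash)→3500, (E,merge)→11750, (E,nl_idx)→31400, (C,merge)→33420, (C,nl_idx)→38300 …(+2); best=2000 via (E,hash)
  {ABE}: card=2500; try (E,hash)→1500, (E,merge)→1950, (E,nl_idx)→3900, (B,hash)→3900, (E,nl)→5800, (B,merge)→33650 …(+1); best=1500 via (E,hash)
  {ACD}: card=40000; try (C,hash)→6400, (D,hash)→8600, (D,merge)→15400, (C,merge)→54320, (C,nl_idx)→62200, (C,nl)→82200 …(+1); best=6400 via (C,hash)
  {ABD}: card=4000; try (D,merge)→5600, (B,hash)→6800, (D,hash)→8100, (D,nl)→40800, (B,merge)→54550, (B,nl)→202200; best=5600 via (D,merge)
  {ABC}: card=1000; try (C,hash)→1100, (C,merge)→1720, (B,hash)→2000, (C,nl_idx)→2300, (C,nl)→2800, (B,merge)→11750 …(+1); best=1100 via (C,hash)
  {ACDE}: card=1000000; try (D,hash)→34200, (E,hash)→47000, (C,hash)→107000, (D,merge)→406000, (E,merge)→686750, (E,nl_idx)→1246400 …(+5); best=34200 via (D,hash)
  {ABDE}: card=100000; try (E,hash)→10200, (D,hash)→11200, (D,merge)→38000, (E,merge)→57950, (B,hash)→107400, (E,nl_idx)→129600 …(+4); best=10200 via (E,hash)
  {ABCE}: card=25000; try (E,hash)→2700, (C,hash)→4200, (E,merge)→12450, (B,hash)→27600, (E,nl_idx)→32100, (C,merge)→34120 …(+5); best=2700 via (E,hash)
  {ABCD}: card=40000; try (D,hash)→9300, (C,hash)→9800, (D,merge)→16100, (B,hash)→47000, (C,merge)→57720, (C,nl_idx)→65600 …(+4); best=9300 via (D,hash)
  {ABCDE}: card=1000000; try (D,hash)→34900, (E,hash)→49900, (C,hash)→110400, (D,merge)→406700, (E,merge)→689650, (B,hash)→1034800 …(+8); best=34900 via (D,hash)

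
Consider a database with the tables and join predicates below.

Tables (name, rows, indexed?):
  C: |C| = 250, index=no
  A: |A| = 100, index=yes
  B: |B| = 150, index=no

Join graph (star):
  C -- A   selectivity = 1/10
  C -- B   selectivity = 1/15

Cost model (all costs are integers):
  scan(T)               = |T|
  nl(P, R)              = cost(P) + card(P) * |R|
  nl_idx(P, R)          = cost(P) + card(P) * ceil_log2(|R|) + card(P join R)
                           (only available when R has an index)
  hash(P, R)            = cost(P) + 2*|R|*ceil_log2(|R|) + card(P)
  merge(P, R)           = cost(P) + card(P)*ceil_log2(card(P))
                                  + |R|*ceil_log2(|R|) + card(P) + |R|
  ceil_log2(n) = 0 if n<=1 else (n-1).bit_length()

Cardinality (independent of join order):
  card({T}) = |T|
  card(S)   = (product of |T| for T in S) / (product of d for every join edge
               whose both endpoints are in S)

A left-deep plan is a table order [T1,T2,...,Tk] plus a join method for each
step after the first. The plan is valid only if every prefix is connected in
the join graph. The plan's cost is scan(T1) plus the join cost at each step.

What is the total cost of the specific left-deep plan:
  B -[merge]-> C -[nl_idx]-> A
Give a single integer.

step 1: scan B: cost=150, card=150
step 2: join C via merge
    card(P join C) = 150*250/(15) = 2500
    cost = 150 + 150*8 + 250*8 + 150 + 250 = 3750
step 3: join A via nl_idx
    card(P join A) = 2500*100/(10) = 25000
    cost = 3750 + 2500*7 + 25000 = 46250

46250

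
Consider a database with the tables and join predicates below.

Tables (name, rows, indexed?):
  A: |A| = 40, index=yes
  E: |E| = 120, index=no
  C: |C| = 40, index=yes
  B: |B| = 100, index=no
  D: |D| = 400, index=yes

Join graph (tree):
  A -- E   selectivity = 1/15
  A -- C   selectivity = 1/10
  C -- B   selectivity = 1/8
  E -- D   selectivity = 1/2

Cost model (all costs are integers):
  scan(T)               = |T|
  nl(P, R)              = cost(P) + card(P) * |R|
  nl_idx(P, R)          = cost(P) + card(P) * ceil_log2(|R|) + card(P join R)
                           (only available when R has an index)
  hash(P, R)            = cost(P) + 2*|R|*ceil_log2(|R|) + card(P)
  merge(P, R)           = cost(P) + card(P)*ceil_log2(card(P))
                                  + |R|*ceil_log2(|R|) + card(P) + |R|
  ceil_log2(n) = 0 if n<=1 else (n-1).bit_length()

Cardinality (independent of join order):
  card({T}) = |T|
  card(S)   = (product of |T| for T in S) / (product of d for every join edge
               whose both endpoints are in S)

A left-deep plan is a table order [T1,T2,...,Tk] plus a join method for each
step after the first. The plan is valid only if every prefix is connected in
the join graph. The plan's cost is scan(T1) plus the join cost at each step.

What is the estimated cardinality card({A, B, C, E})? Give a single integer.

16000

Tables in S: A(40), B(100), C(40), E(120)
Edges inside S: A-E(d=15), A-C(d=10), C-B(d=8)
numerator = 40 * 100 * 40 * 120 = 19200000
denominator = 15 * 10 * 8 = 1200
card(S) = 19200000 / 1200 = 16000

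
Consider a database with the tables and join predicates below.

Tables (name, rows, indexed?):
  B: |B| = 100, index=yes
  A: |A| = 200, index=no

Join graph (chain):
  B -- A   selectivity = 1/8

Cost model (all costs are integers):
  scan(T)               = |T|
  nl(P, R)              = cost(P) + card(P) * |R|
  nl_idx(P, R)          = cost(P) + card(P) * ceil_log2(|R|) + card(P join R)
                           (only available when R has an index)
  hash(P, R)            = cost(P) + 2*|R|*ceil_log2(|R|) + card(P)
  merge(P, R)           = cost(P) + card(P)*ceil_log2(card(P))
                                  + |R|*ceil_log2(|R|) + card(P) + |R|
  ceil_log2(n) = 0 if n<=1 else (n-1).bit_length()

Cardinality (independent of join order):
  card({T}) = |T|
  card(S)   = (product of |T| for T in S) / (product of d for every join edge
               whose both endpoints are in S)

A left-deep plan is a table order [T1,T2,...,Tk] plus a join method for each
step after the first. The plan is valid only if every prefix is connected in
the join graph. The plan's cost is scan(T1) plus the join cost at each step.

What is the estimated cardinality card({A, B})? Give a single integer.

2500

Tables in S: A(200), B(100)
Edges inside S: B-A(d=8)
numerator = 200 * 100 = 20000
denominator = 8 = 8
card(S) = 20000 / 8 = 2500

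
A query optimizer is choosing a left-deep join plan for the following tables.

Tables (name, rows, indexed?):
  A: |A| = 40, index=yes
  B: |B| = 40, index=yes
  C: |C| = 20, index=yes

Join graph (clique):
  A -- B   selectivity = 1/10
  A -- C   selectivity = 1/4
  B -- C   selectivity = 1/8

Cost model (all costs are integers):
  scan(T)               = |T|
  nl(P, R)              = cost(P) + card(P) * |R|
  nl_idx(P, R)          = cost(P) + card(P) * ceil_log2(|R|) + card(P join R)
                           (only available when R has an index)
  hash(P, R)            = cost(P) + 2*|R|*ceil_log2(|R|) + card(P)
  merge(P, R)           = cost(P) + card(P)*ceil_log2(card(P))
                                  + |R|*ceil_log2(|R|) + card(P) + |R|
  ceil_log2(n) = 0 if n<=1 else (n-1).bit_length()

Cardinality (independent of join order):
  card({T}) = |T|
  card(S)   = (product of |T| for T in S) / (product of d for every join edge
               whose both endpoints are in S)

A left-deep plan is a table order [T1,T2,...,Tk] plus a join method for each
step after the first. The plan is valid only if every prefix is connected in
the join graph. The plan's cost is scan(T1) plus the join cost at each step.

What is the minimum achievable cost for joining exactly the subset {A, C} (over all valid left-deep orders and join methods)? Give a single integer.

Selinger DP over subsets of {A,C}:
  {A}: scan cost=40, card=40
  {C}: scan cost=20, card=20
  {AC}: card=200; try (C,hash)→280, (A,nl_idx)→340, (A,merge)→420, (C,merge)→440, (C,nl_idx)→440, (A,hash)→520 …(+2); best=280 via (C,hash)

280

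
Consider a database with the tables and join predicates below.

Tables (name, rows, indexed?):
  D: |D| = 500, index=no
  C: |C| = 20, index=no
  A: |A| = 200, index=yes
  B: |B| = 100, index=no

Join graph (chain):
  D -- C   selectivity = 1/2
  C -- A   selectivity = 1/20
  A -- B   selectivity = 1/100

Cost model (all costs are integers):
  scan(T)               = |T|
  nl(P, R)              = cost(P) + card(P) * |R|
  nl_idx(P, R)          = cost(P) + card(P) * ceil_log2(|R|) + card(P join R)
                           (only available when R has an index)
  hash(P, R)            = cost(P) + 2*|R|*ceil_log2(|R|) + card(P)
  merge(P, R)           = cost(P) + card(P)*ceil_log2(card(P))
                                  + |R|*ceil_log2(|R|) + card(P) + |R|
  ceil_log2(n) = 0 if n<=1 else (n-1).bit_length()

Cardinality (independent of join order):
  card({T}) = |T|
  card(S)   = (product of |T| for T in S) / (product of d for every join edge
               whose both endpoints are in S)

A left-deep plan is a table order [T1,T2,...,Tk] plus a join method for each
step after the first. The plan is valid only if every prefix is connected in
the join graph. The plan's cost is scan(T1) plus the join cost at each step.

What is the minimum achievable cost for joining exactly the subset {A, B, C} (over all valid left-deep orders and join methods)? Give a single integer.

1500

Selinger DP over subsets of {A,B,C}:
  {C}: scan cost=20, card=20
  {A}: scan cost=200, card=200
  {B}: scan cost=100, card=100
  {AC}: card=200; try (A,nl_idx)→380, (C,hash)→600, (A,merge)→1940, (C,merge)→2120, (A,hash)→3240, (A,nl)→4020 …(+1); best=380 via (A,nl_idx)
  {AB}: card=200; try (A,nl_idx)→1100, (B,hash)→1800, (A,merge)→2700, (B,merge)→2800, (A,hash)→3400, (A,nl)→20100 …(+1); best=1100 via (A,nl_idx)
  {ABC}: card=200; try (C,hash)→1500, (B,hash)→1980, (B,merge)→2980, (C,merge)→3020, (C,nl)→5100, (B,nl)→20380; best=1500 via (C,hash)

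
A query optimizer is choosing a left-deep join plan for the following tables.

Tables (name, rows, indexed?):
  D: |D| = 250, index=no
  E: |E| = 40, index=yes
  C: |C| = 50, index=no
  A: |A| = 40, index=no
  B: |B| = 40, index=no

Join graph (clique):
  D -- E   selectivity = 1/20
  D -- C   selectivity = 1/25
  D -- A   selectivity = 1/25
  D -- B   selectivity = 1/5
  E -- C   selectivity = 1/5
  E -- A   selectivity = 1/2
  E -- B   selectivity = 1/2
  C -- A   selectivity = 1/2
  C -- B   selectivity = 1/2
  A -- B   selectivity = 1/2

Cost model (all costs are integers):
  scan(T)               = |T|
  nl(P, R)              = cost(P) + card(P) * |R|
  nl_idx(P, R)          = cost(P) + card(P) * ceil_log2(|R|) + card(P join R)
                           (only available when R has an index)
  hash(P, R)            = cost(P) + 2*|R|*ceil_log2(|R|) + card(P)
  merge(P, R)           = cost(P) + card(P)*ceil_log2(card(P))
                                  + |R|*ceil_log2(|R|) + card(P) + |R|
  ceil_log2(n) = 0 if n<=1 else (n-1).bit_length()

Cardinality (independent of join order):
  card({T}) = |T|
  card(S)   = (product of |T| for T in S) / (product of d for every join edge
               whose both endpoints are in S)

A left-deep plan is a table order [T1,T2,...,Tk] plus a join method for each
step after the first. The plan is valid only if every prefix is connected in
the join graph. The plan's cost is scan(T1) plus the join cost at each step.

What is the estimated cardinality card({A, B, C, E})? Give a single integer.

Tables in S: A(40), B(40), C(50), E(40)
Edges inside S: E-C(d=5), E-A(d=2), E-B(d=2), C-A(d=2), C-B(d=2), A-B(d=2)
numerator = 40 * 40 * 50 * 40 = 3200000
denominator = 5 * 2 * 2 * 2 * 2 * 2 = 160
card(S) = 3200000 / 160 = 20000

20000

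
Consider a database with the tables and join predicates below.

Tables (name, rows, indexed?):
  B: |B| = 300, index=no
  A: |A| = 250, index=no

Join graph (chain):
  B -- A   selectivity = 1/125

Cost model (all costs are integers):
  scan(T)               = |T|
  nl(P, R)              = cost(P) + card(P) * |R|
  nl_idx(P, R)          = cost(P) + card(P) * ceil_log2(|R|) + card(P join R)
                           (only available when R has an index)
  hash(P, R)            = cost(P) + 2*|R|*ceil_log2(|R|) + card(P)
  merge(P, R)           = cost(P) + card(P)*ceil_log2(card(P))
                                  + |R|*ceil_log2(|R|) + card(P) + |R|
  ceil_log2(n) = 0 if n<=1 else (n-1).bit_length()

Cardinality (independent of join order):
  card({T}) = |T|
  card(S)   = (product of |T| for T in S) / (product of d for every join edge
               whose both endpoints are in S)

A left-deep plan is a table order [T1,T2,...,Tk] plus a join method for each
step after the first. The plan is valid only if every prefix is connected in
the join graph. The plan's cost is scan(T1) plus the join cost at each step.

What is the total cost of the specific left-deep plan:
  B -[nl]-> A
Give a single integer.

step 1: scan B: cost=300, card=300
step 2: join A via nl
    card(P join A) = 300*250/(125) = 600
    cost = 300 + 300*250 = 75300

75300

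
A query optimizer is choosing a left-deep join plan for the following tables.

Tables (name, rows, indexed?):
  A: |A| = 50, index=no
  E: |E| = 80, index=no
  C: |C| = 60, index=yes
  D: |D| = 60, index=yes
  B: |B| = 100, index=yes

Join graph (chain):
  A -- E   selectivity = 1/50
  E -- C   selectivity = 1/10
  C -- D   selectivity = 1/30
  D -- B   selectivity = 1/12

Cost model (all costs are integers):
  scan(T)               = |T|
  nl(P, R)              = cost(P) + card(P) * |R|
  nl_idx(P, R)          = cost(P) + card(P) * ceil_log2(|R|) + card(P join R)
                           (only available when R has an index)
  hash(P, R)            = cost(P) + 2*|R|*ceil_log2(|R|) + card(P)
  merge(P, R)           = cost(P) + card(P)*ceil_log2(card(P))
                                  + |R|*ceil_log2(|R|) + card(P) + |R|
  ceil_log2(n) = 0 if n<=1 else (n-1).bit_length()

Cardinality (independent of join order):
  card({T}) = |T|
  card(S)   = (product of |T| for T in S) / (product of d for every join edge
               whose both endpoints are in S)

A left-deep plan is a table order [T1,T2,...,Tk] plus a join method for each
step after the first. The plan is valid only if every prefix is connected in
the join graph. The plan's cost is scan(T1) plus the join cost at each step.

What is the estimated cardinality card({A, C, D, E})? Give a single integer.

960

Tables in S: A(50), C(60), D(60), E(80)
Edges inside S: A-E(d=50), E-C(d=10), C-D(d=30)
numerator = 50 * 60 * 60 * 80 = 14400000
denominator = 50 * 10 * 30 = 15000
card(S) = 14400000 / 15000 = 960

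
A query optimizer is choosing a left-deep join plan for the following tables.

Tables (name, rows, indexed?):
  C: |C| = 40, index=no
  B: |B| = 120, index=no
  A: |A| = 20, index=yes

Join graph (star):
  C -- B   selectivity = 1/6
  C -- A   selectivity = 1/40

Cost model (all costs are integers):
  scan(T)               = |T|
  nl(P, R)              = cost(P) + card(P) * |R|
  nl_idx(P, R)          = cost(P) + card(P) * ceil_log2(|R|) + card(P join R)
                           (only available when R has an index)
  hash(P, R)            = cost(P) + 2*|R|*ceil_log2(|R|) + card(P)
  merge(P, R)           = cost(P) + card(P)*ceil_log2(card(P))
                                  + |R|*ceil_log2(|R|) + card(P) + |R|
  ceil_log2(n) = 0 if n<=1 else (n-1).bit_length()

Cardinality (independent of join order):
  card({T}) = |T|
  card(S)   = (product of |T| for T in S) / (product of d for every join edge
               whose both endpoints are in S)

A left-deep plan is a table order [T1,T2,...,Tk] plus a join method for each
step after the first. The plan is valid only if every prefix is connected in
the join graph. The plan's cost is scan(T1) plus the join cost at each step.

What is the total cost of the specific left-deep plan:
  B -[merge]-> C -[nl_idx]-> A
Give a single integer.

step 1: scan B: cost=120, card=120
step 2: join C via merge
    card(P join C) = 120*40/(6) = 800
    cost = 120 + 120*7 + 40*6 + 120 + 40 = 1360
step 3: join A via nl_idx
    card(P join A) = 800*20/(40) = 400
    cost = 1360 + 800*5 + 400 = 5760

5760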